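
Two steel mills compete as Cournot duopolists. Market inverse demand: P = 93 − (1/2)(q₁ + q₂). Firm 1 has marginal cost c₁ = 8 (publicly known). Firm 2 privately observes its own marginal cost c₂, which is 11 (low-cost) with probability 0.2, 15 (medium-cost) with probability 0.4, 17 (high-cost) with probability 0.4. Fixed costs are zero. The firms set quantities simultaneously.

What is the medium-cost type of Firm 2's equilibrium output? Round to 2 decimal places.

Type-c best response for Firm 2: q₂(c) = (93 − c) − q₁/2.
Firm 1 maximizes expected profit; its first-order condition is 93 − q₁ − (1/2)E[q₂] − 8 = 0.
Substituting E[q₂] and solving: E[c₂] = 15, so q₁ = (93 − 2·8 + 15)/(3/2) = 61.3333.
q₂(medium-cost) = (93 − 15 − (1/2)·61.3333) = 47.3333.

47.33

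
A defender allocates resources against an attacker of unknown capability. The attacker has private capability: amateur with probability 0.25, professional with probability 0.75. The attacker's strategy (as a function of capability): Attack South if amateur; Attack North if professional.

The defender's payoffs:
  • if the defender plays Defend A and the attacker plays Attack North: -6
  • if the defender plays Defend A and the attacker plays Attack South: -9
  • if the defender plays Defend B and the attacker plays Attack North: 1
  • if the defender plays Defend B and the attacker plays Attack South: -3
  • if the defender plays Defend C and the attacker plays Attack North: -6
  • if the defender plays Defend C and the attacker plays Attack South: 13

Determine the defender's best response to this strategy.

Defend B

Compute the defender's expected payoff for each action, taking the expectation over the attacker's type.
E[Defend A] = 0.25·(-9) + 0.75·(-6) = -6.75
E[Defend B] = 0.25·(-3) + 0.75·(1) = 0
E[Defend C] = 0.25·(13) + 0.75·(-6) = -1.25
Best response: Defend B (0 is the largest).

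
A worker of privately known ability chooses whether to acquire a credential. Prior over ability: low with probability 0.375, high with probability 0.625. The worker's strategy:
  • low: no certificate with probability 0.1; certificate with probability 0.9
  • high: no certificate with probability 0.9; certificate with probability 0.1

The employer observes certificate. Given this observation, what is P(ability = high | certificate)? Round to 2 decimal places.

0.16

Apply Bayes' rule using the sender's strategy as the likelihood.
P(certificate) = 0.375·0.9 + 0.625·0.1 = 0.4
P(high | certificate) = (0.625·0.1) / 0.4 = 0.0625 / 0.4 = 0.15625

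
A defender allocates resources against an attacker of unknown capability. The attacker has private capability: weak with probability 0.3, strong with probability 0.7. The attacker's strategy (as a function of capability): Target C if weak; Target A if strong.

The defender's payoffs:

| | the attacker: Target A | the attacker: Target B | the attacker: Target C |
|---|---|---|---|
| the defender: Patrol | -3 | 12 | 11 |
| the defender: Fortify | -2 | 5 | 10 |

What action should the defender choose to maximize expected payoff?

Compute the defender's expected payoff for each action, taking the expectation over the attacker's type.
E[Patrol] = 0.3·(11) + 0.7·(-3) = 1.2
E[Fortify] = 0.3·(10) + 0.7·(-2) = 1.6
Best response: Fortify (1.6 is the largest).

Fortify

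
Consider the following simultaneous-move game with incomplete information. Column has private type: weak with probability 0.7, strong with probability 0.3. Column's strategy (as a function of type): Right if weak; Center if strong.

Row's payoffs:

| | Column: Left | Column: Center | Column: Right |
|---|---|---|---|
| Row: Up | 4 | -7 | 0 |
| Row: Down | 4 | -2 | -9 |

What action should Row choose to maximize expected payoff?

Up

Compute Row's expected payoff for each action, taking the expectation over Column's type.
E[Up] = 0.7·(0) + 0.3·(-7) = -2.1
E[Down] = 0.7·(-9) + 0.3·(-2) = -6.9
Best response: Up (-2.1 is the largest).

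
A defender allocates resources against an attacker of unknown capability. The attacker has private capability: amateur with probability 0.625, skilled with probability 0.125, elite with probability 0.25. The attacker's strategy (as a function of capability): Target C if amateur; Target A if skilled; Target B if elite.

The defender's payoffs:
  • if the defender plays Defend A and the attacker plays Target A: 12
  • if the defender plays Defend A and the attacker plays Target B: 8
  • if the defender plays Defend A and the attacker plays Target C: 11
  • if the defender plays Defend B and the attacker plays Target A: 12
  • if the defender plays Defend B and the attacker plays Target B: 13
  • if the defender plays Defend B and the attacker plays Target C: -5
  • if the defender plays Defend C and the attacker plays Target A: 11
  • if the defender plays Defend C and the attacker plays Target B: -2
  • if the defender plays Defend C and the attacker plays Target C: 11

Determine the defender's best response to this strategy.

Defend A

E[Defend A] = 0.625·(11) + 0.125·(12) + 0.25·(8) = 10.375
E[Defend B] = 0.625·(-5) + 0.125·(12) + 0.25·(13) = 1.625
E[Defend C] = 0.625·(11) + 0.125·(11) + 0.25·(-2) = 7.75
Best response: Defend A (10.375 is the largest).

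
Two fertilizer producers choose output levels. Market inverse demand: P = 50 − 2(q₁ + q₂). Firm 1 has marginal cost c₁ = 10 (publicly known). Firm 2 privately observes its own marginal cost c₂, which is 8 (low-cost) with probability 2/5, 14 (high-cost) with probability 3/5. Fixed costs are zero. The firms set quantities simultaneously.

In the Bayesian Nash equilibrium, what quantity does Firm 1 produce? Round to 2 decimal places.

6.93

Each type of Firm 2 best-responds to q₁; Firm 1 best-responds to the expected q₂ over Firm 2's types.
Firm 2 with cost c maximizes (50 − 2(q₁+q₂) − c)·q₂, giving q₂(c) = (50 − c − 2q₁)/4.
E[c₂] = 2/5·8 + 3/5·14 = 11.6
Firm 1's FOC against E[q₂] yields q₁ = (50 − 2·10 + E[c₂])/6 = (50 − 20 + 11.6)/6 = 6.93333.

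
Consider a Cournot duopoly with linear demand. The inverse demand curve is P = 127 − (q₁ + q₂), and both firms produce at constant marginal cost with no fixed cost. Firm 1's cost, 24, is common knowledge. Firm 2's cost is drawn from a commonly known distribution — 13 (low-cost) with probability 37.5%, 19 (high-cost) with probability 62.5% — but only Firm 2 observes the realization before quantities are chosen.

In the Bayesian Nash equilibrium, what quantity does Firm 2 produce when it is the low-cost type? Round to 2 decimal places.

Type-c best response for Firm 2: q₂(c) = (127 − c)/2 − q₁/2.
Firm 1 maximizes expected profit; its first-order condition is 127 − 2q₁ − E[q₂] − 24 = 0.
Substituting E[q₂] and solving: E[c₂] = 16.75, so q₁ = (127 − 2·24 + 16.75)/3 = 31.9167.
q₂(low-cost) = (127 − 13 − 31.9167)/2 = 41.0417.

41.04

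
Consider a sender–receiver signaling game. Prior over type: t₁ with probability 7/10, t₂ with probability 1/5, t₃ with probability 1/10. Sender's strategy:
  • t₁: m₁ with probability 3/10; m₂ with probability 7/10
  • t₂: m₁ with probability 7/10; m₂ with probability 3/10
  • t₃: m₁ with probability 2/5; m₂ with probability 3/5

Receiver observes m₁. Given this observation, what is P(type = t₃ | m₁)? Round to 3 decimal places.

0.103

P(m₁) = (7/10)·(3/10) + (1/5)·(7/10) + (1/10)·(2/5) = 39/100
P(t₃ | m₁) = ((1/10)·(2/5)) / (39/100) = (1/25) / (39/100) = 4/39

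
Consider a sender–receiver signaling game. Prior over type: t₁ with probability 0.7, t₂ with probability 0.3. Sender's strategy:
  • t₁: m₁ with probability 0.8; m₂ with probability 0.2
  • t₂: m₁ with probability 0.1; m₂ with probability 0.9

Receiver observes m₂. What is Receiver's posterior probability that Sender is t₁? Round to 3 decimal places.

0.341

P(m₂) = 0.7·0.2 + 0.3·0.9 = 0.41
P(t₁ | m₂) = (0.7·0.2) / 0.41 = 0.14 / 0.41 = 0.341463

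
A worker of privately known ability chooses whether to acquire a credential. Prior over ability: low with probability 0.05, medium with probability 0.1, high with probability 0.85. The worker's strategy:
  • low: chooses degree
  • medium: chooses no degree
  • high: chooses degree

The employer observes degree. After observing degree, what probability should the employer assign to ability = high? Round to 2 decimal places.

0.94

P(degree) = 0.05·1 + 0.1·0 + 0.85·1 = 0.9
P(high | degree) = (0.85·1) / 0.9 = 0.85 / 0.9 = 0.944444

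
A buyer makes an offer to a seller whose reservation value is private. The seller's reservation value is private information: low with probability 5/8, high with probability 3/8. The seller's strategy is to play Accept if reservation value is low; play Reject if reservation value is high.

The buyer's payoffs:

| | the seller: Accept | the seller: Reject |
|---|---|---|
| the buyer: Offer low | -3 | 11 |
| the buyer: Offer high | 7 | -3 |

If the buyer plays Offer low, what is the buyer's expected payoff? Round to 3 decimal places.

Take the expectation over the seller's reservation value, weighting each type's action by its prior probability.
E[Offer low] = 5/8·(-3) + 3/8·11 = (-15/8) + 33/8 = 9/4

2.250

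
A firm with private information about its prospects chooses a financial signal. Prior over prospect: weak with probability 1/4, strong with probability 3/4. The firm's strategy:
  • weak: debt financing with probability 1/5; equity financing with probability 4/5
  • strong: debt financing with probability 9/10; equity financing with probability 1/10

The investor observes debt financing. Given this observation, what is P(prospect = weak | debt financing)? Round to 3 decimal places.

P(debt financing) = (1/4)·(1/5) + (3/4)·(9/10) = 29/40
P(weak | debt financing) = ((1/4)·(1/5)) / (29/40) = (1/20) / (29/40) = 2/29

0.069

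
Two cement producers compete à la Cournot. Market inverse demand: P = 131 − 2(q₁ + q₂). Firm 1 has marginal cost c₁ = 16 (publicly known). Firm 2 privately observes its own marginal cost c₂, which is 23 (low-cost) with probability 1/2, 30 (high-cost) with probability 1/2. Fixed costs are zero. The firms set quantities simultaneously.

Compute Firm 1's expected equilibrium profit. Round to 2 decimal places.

875.01

Type-c best response for Firm 2: q₂(c) = (131 − c)/4 − q₁/2.
Firm 1 maximizes expected profit; its first-order condition is 131 − 4q₁ − 2E[q₂] − 16 = 0.
Substituting E[q₂] and solving: E[c₂] = 26.5, so q₁ = (131 − 2·16 + 26.5)/6 = 20.9167.
E[P] = 131 − 2·(q₁ + E[q₂]) = 57.8333; Firm 1's expected profit = (E[P] − 16)·q₁ = (57.8333 − 16)·20.9167 = 875.014.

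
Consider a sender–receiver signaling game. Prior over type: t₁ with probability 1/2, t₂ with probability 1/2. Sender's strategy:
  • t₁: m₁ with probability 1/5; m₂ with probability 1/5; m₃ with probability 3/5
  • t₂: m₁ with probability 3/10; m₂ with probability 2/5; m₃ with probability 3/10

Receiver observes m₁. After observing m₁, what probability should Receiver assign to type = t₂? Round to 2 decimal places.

P(m₁) = (1/2)·(1/5) + (1/2)·(3/10) = 1/4
P(t₂ | m₁) = ((1/2)·(3/10)) / (1/4) = (3/20) / (1/4) = 3/5

0.60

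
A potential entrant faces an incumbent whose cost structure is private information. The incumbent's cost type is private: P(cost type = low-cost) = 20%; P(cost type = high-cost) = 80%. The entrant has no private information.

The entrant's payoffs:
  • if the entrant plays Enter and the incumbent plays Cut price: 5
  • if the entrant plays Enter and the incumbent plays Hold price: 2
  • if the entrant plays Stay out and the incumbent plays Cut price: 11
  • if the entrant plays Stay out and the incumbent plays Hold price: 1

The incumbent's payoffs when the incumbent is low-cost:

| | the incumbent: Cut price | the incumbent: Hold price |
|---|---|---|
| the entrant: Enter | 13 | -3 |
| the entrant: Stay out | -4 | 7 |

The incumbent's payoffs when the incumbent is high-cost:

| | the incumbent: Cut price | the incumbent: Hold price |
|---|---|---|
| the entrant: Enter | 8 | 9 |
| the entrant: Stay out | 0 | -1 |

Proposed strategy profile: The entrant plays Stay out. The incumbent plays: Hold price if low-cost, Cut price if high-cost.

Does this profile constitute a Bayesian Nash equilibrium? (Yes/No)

A profile is a BNE iff every type of every player is best-responding given beliefs about the other side.
The entrant plays Stay out: E[Stay out] = 0.2·(1) + 0.8·(11) = 9; E[Enter] = 4.4. Best-responding. ✓
The incumbent (cost type low-cost), facing Stay out: Cut price gives -4, Hold price gives 7. Proposed Hold price is best. ✓
The incumbent (cost type high-cost), facing Stay out: Cut price gives 0, Hold price gives -1. Proposed Cut price is best. ✓

Yes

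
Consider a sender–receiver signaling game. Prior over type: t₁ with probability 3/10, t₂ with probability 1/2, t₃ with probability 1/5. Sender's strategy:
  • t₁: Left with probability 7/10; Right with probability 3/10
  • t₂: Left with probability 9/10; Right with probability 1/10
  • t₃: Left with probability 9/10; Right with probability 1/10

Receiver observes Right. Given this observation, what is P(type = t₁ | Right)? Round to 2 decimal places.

0.56

P(Right) = (3/10)·(3/10) + (1/2)·(1/10) + (1/5)·(1/10) = 4/25
P(t₁ | Right) = ((3/10)·(3/10)) / (4/25) = (9/100) / (4/25) = 9/16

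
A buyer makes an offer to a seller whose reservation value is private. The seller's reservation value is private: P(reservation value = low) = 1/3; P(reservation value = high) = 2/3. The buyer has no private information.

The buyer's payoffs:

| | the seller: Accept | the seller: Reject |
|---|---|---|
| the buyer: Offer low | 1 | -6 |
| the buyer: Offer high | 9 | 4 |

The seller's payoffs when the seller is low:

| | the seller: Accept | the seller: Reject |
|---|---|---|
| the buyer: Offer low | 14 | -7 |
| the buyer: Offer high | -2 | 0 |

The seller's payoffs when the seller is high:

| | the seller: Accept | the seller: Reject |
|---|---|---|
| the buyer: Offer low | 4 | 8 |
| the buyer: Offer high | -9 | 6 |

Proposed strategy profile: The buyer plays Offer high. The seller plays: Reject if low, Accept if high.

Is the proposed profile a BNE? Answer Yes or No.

A profile is a BNE iff every type of every player is best-responding given beliefs about the other side.
The buyer plays Offer high: E[Offer high] = 1/3·(4) + 2/3·(9) = 22/3; E[Offer low] = -4/3. Best-responding. ✓
The seller (reservation value low), facing Offer high: Accept gives -2, Reject gives 0. Proposed Reject is best. ✓
The seller (reservation value high), facing Offer high: Accept gives -9, Reject gives 6. Proposed Accept is not best — profitable deviation exists. ✗

No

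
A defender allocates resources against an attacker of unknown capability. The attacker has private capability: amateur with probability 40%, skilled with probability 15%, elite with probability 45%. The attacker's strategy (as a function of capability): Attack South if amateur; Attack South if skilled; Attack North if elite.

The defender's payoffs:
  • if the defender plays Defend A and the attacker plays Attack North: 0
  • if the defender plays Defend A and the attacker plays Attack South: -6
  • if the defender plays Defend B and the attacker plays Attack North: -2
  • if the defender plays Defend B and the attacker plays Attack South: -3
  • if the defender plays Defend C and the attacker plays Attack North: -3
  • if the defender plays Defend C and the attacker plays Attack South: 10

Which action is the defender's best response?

E[Defend A] = 0.4·(-6) + 0.15·(-6) + 0.45·(0) = -3.3
E[Defend B] = 0.4·(-3) + 0.15·(-3) + 0.45·(-2) = -2.55
E[Defend C] = 0.4·(10) + 0.15·(10) + 0.45·(-3) = 4.15
Best response: Defend C (4.15 is the largest).

Defend C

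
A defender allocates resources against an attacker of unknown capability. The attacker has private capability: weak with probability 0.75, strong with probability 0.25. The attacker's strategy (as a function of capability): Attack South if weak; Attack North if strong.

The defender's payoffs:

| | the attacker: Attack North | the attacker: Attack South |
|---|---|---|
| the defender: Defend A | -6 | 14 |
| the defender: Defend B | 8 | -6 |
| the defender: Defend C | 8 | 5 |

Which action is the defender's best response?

E[Defend A] = 0.75·(14) + 0.25·(-6) = 9
E[Defend B] = 0.75·(-6) + 0.25·(8) = -2.5
E[Defend C] = 0.75·(5) + 0.25·(8) = 5.75
Best response: Defend A (9 is the largest).

Defend A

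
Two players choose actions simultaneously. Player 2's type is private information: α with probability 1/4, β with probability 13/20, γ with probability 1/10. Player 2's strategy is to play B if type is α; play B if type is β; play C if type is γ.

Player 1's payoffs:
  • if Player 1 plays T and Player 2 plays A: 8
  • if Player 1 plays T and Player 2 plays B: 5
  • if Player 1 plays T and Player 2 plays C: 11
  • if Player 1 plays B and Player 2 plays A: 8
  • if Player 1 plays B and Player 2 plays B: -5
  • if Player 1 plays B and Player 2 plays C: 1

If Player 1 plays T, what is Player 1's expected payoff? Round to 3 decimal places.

E[T] = 1/4·5 + 13/20·5 + 1/10·11 = 5/4 + 13/4 + 11/10 = 28/5

5.600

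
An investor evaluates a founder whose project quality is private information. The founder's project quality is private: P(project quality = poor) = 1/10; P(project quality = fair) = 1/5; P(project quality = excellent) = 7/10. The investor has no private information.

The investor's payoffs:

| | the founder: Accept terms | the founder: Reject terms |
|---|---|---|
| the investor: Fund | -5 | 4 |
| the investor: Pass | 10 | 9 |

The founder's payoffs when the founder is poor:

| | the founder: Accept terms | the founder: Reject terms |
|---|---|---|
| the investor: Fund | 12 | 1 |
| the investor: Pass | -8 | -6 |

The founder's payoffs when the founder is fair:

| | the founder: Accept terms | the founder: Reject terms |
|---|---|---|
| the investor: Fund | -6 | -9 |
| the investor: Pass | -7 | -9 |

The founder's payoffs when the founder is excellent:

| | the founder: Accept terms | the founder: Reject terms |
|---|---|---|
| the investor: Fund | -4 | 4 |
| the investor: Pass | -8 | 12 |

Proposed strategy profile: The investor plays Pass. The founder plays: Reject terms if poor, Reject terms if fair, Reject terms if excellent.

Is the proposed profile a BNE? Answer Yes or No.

No

A profile is a BNE iff every type of every player is best-responding given beliefs about the other side.
The investor plays Pass: E[Pass] = 1/10·(9) + 1/5·(9) + 7/10·(9) = 9; E[Fund] = 4. Best-responding. ✓
The founder (project quality poor), facing Pass: Accept terms gives -8, Reject terms gives -6. Proposed Reject terms is best. ✓
The founder (project quality fair), facing Pass: Accept terms gives -7, Reject terms gives -9. Proposed Reject terms is not best — profitable deviation exists. ✗
The founder (project quality excellent), facing Pass: Accept terms gives -8, Reject terms gives 12. Proposed Reject terms is best. ✓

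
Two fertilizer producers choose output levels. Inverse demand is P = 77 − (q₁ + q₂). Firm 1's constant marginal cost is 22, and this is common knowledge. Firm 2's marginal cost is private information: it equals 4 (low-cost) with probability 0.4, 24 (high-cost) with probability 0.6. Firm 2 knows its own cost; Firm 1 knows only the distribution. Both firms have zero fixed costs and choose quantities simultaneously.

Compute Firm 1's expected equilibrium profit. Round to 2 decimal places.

Each type of Firm 2 best-responds to q₁; Firm 1 best-responds to the expected q₂ over Firm 2's types.
Firm 2 with cost c maximizes (77 − (q₁+q₂) − c)·q₂, giving q₂(c) = (77 − c − q₁)/2.
E[c₂] = 0.4·4 + 0.6·24 = 16
Firm 1's FOC against E[q₂] yields q₁ = (77 − 2·22 + E[c₂])/3 = (77 − 44 + 16)/3 = 16.3333.
E[P] = 77 − (q₁ + E[q₂]) = 38.3333; Firm 1's expected profit = (E[P] − 22)·q₁ = (38.3333 − 22)·16.3333 = 266.778.

266.78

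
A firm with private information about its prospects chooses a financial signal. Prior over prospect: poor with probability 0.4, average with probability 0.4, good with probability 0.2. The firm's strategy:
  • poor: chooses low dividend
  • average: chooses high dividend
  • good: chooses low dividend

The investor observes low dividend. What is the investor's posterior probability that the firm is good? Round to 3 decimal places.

Apply Bayes' rule using the sender's strategy as the likelihood.
P(low dividend) = 0.4·1 + 0.4·0 + 0.2·1 = 0.6
P(good | low dividend) = (0.2·1) / 0.6 = 0.2 / 0.6 = 0.333333

0.333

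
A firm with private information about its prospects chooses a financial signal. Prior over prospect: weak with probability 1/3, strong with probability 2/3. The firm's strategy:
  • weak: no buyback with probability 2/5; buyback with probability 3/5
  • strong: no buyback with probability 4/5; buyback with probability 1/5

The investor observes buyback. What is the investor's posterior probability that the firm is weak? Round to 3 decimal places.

0.600

Apply Bayes' rule using the sender's strategy as the likelihood.
P(buyback) = (1/3)·(3/5) + (2/3)·(1/5) = 1/3
P(weak | buyback) = ((1/3)·(3/5)) / (1/3) = (1/5) / (1/3) = 3/5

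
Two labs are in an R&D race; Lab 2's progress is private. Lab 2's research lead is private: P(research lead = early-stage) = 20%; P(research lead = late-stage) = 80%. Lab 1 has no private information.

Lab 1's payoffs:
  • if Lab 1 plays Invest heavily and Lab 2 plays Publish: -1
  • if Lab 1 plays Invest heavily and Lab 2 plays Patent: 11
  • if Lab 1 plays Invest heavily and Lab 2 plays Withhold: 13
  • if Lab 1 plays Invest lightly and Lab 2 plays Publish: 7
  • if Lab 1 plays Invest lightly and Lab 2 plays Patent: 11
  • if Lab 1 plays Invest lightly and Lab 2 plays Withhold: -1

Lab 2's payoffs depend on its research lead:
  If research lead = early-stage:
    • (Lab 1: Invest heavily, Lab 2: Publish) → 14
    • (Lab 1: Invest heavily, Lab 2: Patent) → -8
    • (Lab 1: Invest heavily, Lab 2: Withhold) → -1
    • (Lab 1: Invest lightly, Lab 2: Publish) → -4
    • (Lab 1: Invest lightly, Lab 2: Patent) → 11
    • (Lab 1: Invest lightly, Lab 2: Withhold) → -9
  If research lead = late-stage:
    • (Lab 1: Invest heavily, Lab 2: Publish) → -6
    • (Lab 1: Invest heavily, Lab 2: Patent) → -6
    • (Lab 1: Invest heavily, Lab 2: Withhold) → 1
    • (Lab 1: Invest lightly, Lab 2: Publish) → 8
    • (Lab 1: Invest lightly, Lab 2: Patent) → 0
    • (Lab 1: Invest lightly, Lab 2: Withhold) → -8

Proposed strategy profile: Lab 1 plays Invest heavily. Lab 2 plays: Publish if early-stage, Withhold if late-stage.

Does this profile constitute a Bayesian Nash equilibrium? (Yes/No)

Yes

Lab 1 plays Invest heavily: E[Invest heavily] = 0.2·(-1) + 0.8·(13) = 10.2; E[Invest lightly] = 0.6. Best-responding. ✓
Lab 2 (research lead early-stage), facing Invest heavily: Publish gives 14, Patent gives -8, Withhold gives -1. Proposed Publish is best. ✓
Lab 2 (research lead late-stage), facing Invest heavily: Publish gives -6, Patent gives -6, Withhold gives 1. Proposed Withhold is best. ✓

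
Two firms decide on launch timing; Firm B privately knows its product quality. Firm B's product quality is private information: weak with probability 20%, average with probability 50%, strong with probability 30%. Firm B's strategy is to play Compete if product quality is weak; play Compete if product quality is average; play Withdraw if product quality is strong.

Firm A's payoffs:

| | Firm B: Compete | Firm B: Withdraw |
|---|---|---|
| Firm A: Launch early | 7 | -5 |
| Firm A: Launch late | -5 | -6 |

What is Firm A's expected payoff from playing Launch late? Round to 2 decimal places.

E[Launch late] = 0.2·(-5) + 0.5·(-5) + 0.3·(-6) = (-1) + (-2.5) + (-1.8) = -5.3

-5.30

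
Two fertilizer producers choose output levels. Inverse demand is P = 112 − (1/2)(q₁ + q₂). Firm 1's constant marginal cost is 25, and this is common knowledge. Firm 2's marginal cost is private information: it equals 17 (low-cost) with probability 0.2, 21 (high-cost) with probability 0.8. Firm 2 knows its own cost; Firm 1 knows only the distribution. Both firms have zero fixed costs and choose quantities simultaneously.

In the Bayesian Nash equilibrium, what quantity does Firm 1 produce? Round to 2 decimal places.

54.80

Firm 2 with cost c maximizes (112 − (1/2)(q₁+q₂) − c)·q₂, giving q₂(c) = (112 − c − (1/2)q₁).
E[c₂] = 0.2·17 + 0.8·21 = 20.2
Firm 1's FOC against E[q₂] yields q₁ = (112 − 2·25 + E[c₂])/(3/2) = (112 − 50 + 20.2)/(3/2) = 54.8.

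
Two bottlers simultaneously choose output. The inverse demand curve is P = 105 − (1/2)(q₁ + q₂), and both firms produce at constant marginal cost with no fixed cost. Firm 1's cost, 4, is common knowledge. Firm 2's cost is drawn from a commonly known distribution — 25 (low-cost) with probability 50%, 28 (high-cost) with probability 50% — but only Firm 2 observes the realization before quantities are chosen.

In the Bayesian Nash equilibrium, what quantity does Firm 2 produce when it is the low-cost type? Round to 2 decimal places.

38.83

Type-c best response for Firm 2: q₂(c) = (105 − c) − q₁/2.
Firm 1 maximizes expected profit; its first-order condition is 105 − q₁ − (1/2)E[q₂] − 4 = 0.
Substituting E[q₂] and solving: E[c₂] = 26.5, so q₁ = (105 − 2·4 + 26.5)/(3/2) = 82.3333.
q₂(low-cost) = (105 − 25 − (1/2)·82.3333) = 38.8333.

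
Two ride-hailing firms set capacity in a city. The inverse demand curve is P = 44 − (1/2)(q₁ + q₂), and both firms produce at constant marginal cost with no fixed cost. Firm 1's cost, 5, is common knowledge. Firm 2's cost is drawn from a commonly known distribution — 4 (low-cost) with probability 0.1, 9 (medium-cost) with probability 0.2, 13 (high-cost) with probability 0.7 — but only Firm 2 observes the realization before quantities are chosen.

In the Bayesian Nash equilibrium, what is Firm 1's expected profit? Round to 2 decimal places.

456.02

Type-c best response for Firm 2: q₂(c) = (44 − c) − q₁/2.
Firm 1 maximizes expected profit; its first-order condition is 44 − q₁ − (1/2)E[q₂] − 5 = 0.
Substituting E[q₂] and solving: E[c₂] = 11.3, so q₁ = (44 − 2·5 + 11.3)/(3/2) = 30.2.
E[P] = 44 − (1/2)·(q₁ + E[q₂]) = 20.1; Firm 1's expected profit = (E[P] − 5)·q₁ = (20.1 − 5)·30.2 = 456.02.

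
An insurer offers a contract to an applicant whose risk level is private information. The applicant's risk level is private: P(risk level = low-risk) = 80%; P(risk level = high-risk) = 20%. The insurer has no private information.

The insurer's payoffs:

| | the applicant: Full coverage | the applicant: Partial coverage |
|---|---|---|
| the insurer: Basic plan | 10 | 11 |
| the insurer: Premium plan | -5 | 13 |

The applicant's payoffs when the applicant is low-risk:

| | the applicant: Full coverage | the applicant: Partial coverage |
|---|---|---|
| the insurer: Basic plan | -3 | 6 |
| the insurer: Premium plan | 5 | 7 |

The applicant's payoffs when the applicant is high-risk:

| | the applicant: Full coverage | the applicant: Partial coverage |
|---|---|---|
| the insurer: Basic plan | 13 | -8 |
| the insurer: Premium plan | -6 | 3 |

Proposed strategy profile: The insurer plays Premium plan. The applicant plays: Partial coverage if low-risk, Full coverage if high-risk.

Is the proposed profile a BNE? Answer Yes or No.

No

A profile is a BNE iff every type of every player is best-responding given beliefs about the other side.
The insurer plays Premium plan: E[Premium plan] = 0.8·(13) + 0.2·(-5) = 9.4; E[Basic plan] = 10.8. Not best-responding. ✗
The applicant (risk level low-risk), facing Premium plan: Full coverage gives 5, Partial coverage gives 7. Proposed Partial coverage is best. ✓
The applicant (risk level high-risk), facing Premium plan: Full coverage gives -6, Partial coverage gives 3. Proposed Full coverage is not best — profitable deviation exists. ✗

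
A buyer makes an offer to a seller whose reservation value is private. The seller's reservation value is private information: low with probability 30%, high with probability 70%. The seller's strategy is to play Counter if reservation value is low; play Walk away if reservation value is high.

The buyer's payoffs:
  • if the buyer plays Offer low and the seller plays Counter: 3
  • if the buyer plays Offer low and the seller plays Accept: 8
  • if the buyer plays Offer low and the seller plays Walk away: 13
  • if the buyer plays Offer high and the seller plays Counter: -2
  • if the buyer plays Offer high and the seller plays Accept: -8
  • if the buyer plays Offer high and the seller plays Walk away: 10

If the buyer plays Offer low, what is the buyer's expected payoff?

E[Offer low] = 0.3·3 + 0.7·13 = 0.9 + 9.1 = 10

10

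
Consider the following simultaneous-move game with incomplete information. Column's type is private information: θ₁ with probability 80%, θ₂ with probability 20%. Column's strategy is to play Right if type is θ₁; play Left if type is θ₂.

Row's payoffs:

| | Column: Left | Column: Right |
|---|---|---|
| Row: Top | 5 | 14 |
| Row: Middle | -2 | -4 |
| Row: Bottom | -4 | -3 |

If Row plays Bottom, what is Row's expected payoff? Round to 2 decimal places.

E[Bottom] = 0.8·(-3) + 0.2·(-4) = (-2.4) + (-0.8) = -3.2

-3.20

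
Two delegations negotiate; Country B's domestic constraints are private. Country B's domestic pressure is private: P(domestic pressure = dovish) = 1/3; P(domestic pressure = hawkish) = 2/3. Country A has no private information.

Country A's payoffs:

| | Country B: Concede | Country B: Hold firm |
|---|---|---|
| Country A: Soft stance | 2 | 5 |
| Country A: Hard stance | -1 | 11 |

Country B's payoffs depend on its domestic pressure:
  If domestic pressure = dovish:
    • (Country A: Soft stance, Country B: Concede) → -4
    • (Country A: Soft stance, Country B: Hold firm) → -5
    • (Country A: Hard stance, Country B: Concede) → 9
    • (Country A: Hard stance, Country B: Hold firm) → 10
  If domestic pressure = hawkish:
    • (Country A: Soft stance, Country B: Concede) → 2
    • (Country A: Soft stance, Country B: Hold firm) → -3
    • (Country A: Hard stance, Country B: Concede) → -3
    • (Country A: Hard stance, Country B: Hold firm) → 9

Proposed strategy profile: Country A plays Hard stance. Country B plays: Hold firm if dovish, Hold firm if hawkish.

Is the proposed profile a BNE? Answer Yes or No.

Yes

A profile is a BNE iff every type of every player is best-responding given beliefs about the other side.
Country A plays Hard stance: E[Hard stance] = 1/3·(11) + 2/3·(11) = 11; E[Soft stance] = 5. Best-responding. ✓
Country B (domestic pressure dovish), facing Hard stance: Concede gives 9, Hold firm gives 10. Proposed Hold firm is best. ✓
Country B (domestic pressure hawkish), facing Hard stance: Concede gives -3, Hold firm gives 9. Proposed Hold firm is best. ✓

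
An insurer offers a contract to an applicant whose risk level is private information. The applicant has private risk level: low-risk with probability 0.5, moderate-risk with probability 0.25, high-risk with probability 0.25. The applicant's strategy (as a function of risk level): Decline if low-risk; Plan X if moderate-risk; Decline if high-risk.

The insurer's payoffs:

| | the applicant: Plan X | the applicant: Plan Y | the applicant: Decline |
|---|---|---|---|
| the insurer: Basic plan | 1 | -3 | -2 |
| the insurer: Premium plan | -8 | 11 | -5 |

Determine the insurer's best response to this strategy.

Basic plan

Compute the insurer's expected payoff for each action, taking the expectation over the applicant's type.
E[Basic plan] = 0.5·(-2) + 0.25·(1) + 0.25·(-2) = -1.25
E[Premium plan] = 0.5·(-5) + 0.25·(-8) + 0.25·(-5) = -5.75
Best response: Basic plan (-1.25 is the largest).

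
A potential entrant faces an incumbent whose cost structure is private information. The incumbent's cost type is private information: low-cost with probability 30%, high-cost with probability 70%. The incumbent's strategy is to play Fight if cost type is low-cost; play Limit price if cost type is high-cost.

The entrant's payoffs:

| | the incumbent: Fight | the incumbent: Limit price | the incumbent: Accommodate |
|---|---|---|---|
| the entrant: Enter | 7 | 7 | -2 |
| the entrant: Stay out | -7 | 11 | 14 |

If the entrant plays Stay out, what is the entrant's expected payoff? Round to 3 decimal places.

5.600

Take the expectation over the incumbent's cost type, weighting each type's action by its prior probability.
E[Stay out] = 0.3·(-7) + 0.7·11 = (-2.1) + 7.7 = 5.6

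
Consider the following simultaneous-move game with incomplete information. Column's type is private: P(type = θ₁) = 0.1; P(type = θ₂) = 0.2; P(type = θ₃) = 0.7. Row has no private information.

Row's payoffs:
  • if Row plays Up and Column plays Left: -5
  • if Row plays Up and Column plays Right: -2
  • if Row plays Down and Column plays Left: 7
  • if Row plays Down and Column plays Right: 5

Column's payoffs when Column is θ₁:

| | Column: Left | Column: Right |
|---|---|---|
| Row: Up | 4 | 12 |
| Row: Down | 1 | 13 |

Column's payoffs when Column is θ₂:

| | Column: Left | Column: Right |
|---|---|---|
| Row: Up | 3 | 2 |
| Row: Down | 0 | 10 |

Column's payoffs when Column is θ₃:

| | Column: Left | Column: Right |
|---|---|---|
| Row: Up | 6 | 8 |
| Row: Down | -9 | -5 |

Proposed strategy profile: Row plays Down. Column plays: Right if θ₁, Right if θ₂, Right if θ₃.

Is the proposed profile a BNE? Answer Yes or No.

Row plays Down: E[Down] = 0.1·(5) + 0.2·(5) + 0.7·(5) = 5; E[Up] = -2. Best-responding. ✓
Column (type θ₁), facing Down: Left gives 1, Right gives 13. Proposed Right is best. ✓
Column (type θ₂), facing Down: Left gives 0, Right gives 10. Proposed Right is best. ✓
Column (type θ₃), facing Down: Left gives -9, Right gives -5. Proposed Right is best. ✓

Yes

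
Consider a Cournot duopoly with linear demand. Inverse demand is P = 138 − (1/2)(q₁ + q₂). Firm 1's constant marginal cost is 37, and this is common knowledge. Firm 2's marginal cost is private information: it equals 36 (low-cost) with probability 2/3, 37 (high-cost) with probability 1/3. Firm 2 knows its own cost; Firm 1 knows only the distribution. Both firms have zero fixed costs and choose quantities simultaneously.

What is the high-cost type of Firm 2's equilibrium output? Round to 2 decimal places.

Each type of Firm 2 best-responds to q₁; Firm 1 best-responds to the expected q₂ over Firm 2's types.
Firm 2 with cost c maximizes (138 − (1/2)(q₁+q₂) − c)·q₂, giving q₂(c) = (138 − c − (1/2)q₁).
E[c₂] = 2/3·36 + 1/3·37 = 36.3333
Firm 1's FOC against E[q₂] yields q₁ = (138 − 2·37 + E[c₂])/(3/2) = (138 − 74 + 36.3333)/(3/2) = 66.8889.
q₂(high-cost) = (138 − 37 − (1/2)·66.8889) = 67.5556.

67.56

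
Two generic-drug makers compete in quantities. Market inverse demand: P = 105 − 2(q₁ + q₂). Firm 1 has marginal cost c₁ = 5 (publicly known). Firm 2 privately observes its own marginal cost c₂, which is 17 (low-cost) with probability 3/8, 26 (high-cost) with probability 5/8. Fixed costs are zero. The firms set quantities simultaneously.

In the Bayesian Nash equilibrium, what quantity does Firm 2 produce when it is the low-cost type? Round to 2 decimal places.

Firm 2 with cost c maximizes (105 − 2(q₁+q₂) − c)·q₂, giving q₂(c) = (105 − c − 2q₁)/4.
E[c₂] = 3/8·17 + 5/8·26 = 22.625
Firm 1's FOC against E[q₂] yields q₁ = (105 − 2·5 + E[c₂])/6 = (105 − 10 + 22.625)/6 = 19.6042.
q₂(low-cost) = (105 − 17 − 2·19.6042)/4 = 12.1979.

12.20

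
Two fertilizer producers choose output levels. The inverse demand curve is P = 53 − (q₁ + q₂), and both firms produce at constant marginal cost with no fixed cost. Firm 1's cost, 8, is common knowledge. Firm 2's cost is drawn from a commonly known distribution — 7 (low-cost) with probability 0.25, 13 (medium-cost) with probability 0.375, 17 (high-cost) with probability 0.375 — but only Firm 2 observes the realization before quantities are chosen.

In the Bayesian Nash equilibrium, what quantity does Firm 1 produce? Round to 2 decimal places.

16.67

Type-c best response for Firm 2: q₂(c) = (53 − c)/2 − q₁/2.
Firm 1 maximizes expected profit; its first-order condition is 53 − 2q₁ − E[q₂] − 8 = 0.
Substituting E[q₂] and solving: E[c₂] = 13, so q₁ = (53 − 2·8 + 13)/3 = 16.6667.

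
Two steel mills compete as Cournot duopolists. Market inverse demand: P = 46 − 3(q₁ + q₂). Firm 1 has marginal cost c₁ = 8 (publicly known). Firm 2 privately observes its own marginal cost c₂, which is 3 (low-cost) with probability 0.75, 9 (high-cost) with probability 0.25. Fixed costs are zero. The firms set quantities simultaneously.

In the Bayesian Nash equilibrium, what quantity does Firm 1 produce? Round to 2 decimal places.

3.83

Each type of Firm 2 best-responds to q₁; Firm 1 best-responds to the expected q₂ over Firm 2's types.
Firm 2 with cost c maximizes (46 − 3(q₁+q₂) − c)·q₂, giving q₂(c) = (46 − c − 3q₁)/6.
E[c₂] = 0.75·3 + 0.25·9 = 4.5
Firm 1's FOC against E[q₂] yields q₁ = (46 − 2·8 + E[c₂])/9 = (46 − 16 + 4.5)/9 = 3.83333.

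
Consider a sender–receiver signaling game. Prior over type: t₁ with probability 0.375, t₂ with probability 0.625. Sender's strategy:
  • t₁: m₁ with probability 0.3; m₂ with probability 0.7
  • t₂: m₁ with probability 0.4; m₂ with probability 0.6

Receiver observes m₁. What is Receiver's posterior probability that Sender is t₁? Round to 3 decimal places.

P(m₁) = 0.375·0.3 + 0.625·0.4 = 0.3625
P(t₁ | m₁) = (0.375·0.3) / 0.3625 = 0.1125 / 0.3625 = 0.310345

0.310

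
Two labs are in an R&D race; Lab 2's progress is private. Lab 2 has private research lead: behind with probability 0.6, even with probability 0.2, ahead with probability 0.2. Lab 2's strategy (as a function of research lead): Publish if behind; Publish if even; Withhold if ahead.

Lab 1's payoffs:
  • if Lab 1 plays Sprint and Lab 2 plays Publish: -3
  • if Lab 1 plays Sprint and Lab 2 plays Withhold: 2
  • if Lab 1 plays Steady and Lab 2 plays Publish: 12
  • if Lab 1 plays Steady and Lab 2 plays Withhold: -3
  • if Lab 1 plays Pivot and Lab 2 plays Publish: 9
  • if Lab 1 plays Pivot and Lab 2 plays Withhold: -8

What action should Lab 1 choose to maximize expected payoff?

Compute Lab 1's expected payoff for each action, taking the expectation over Lab 2's type.
E[Sprint] = 0.6·(-3) + 0.2·(-3) + 0.2·(2) = -2
E[Steady] = 0.6·(12) + 0.2·(12) + 0.2·(-3) = 9
E[Pivot] = 0.6·(9) + 0.2·(9) + 0.2·(-8) = 5.6
Best response: Steady (9 is the largest).

Steady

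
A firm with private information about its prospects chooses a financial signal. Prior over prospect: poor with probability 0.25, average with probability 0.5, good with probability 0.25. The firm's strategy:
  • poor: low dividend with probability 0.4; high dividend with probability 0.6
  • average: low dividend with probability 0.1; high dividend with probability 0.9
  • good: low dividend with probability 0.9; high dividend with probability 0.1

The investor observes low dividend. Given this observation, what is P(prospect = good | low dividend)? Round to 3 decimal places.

Apply Bayes' rule using the sender's strategy as the likelihood.
P(low dividend) = 0.25·0.4 + 0.5·0.1 + 0.25·0.9 = 0.375
P(good | low dividend) = (0.25·0.9) / 0.375 = 0.225 / 0.375 = 0.6

0.600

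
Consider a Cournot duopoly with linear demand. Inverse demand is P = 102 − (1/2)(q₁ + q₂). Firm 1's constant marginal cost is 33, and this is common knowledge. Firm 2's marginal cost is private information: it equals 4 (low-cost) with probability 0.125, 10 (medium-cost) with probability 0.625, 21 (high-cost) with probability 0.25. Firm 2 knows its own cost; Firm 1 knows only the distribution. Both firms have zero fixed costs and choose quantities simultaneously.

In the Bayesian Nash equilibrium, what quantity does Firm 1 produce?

Firm 2 with cost c maximizes (102 − (1/2)(q₁+q₂) − c)·q₂, giving q₂(c) = (102 − c − (1/2)q₁).
E[c₂] = 0.125·4 + 0.625·10 + 0.25·21 = 12
Firm 1's FOC against E[q₂] yields q₁ = (102 − 2·33 + E[c₂])/(3/2) = (102 − 66 + 12)/(3/2) = 32.

32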